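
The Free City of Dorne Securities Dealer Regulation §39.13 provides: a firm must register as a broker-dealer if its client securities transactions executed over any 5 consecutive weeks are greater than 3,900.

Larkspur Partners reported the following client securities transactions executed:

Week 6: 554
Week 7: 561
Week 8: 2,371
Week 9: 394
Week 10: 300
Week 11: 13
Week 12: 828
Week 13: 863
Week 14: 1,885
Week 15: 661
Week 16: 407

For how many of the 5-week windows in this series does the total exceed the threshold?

4

Week 6–Week 10: 554 + 561 + 2,371 + 394 + 300 = 4,180 (over)
Week 7–Week 11: 561 + 2,371 + 394 + 300 + 13 = 3,639 (under)
Week 8–Week 12: 2,371 + 394 + 300 + 13 + 828 = 3,906 (over)
Week 9–Week 13: 394 + 300 + 13 + 828 + 863 = 2,398 (under)
Week 10–Week 14: 300 + 13 + 828 + 863 + 1,885 = 3,889 (under)
Week 11–Week 15: 13 + 828 + 863 + 1,885 + 661 = 4,250 (over)
Week 12–Week 16: 828 + 863 + 1,885 + 661 + 407 = 4,644 (over)
4 windows exceed the threshold.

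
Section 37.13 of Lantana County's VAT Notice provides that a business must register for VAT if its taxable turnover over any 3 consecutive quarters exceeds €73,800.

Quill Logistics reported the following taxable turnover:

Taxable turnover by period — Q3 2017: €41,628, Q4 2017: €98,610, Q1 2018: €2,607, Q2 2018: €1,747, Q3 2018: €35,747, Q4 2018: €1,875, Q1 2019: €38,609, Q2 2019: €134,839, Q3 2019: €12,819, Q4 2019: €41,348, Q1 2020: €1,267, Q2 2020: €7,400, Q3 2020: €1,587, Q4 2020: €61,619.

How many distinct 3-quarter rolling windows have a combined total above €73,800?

6

Q3 2017–Q1 2018: €41,628 + €98,610 + €2,607 = €142,845 (over)
Q4 2017–Q2 2018: €98,610 + €2,607 + €1,747 = €102,964 (over)
Q1 2018–Q3 2018: €2,607 + €1,747 + €35,747 = €40,101 (under)
Q2 2018–Q4 2018: €1,747 + €35,747 + €1,875 = €39,369 (under)
Q3 2018–Q1 2019: €35,747 + €1,875 + €38,609 = €76,231 (over)
Q4 2018–Q2 2019: €1,875 + €38,609 + €134,839 = €175,323 (over)
Q1 2019–Q3 2019: €38,609 + €134,839 + €12,819 = €186,267 (over)
Q2 2019–Q4 2019: €134,839 + €12,819 + €41,348 = €189,006 (over)
Q3 2019–Q1 2020: €12,819 + €41,348 + €1,267 = €55,434 (under)
Q4 2019–Q2 2020: €41,348 + €1,267 + €7,400 = €50,015 (under)
Q1 2020–Q3 2020: €1,267 + €7,400 + €1,587 = €10,254 (under)
Q2 2020–Q4 2020: €7,400 + €1,587 + €61,619 = €70,606 (under)
6 windows exceed the threshold.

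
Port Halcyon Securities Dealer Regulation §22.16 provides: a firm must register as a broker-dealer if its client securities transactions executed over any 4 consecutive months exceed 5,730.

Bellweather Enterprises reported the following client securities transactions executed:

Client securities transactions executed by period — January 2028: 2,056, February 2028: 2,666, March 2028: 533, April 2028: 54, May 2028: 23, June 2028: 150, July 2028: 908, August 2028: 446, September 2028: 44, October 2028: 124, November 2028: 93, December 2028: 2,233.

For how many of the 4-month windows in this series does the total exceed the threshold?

January 2028–April 2028: 2,056 + 2,666 + 533 + 54 = 5,309 (under)
February 2028–May 2028: 2,666 + 533 + 54 + 23 = 3,276 (under)
March 2028–June 2028: 533 + 54 + 23 + 150 = 760 (under)
April 2028–July 2028: 54 + 23 + 150 + 908 = 1,135 (under)
May 2028–August 2028: 23 + 150 + 908 + 446 = 1,527 (under)
June 2028–September 2028: 150 + 908 + 446 + 44 = 1,548 (under)
July 2028–October 2028: 908 + 446 + 44 + 124 = 1,522 (under)
August 2028–November 2028: 446 + 44 + 124 + 93 = 707 (under)
September 2028–December 2028: 44 + 124 + 93 + 2,233 = 2,494 (under)
0 windows exceed the threshold.

0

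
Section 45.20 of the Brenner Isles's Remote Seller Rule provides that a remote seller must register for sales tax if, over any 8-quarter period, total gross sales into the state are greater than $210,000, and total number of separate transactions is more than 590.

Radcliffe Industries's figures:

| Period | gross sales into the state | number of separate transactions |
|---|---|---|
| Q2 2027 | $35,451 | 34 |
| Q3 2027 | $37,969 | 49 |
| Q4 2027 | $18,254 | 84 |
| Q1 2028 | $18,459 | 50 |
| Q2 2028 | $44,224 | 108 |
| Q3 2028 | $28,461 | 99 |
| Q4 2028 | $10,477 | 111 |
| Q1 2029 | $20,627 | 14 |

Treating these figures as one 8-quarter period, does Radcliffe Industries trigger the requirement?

No

Total gross sales into the state: $35,451 + $37,969 + $18,254 + $18,459 + $44,224 + $28,461 + $10,477 + $20,627 = $213,922 (> $210,000).
Total number of separate transactions: 34 + 49 + 84 + 50 + 108 + 99 + 111 + 14 = 549 (≤ 590).
The test is 'and': the rule requires both, and at least one is not exceeded.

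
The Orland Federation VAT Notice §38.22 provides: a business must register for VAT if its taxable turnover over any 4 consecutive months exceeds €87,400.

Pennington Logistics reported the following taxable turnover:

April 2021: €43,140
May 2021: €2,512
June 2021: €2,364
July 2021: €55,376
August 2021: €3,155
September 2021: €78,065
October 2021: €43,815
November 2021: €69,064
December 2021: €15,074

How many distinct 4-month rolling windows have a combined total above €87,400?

April 2021–July 2021: €43,140 + €2,512 + €2,364 + €55,376 = €103,392 (over)
May 2021–August 2021: €2,512 + €2,364 + €55,376 + €3,155 = €63,407 (under)
June 2021–September 2021: €2,364 + €55,376 + €3,155 + €78,065 = €138,960 (over)
July 2021–October 2021: €55,376 + €3,155 + €78,065 + €43,815 = €180,411 (over)
August 2021–November 2021: €3,155 + €78,065 + €43,815 + €69,064 = €194,099 (over)
September 2021–December 2021: €78,065 + €43,815 + €69,064 + €15,074 = €206,018 (over)
5 windows exceed the threshold.

5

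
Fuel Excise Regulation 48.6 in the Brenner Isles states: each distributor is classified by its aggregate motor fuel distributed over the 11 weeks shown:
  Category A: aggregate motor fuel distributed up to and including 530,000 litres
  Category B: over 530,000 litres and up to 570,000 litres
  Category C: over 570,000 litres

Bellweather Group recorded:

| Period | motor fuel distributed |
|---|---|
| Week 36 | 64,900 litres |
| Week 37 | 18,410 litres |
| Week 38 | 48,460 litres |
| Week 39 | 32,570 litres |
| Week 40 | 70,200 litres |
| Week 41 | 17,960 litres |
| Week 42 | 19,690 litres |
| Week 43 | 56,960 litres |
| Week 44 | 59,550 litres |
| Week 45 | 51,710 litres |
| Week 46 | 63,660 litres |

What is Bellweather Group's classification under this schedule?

Category A

Aggregate motor fuel distributed: 64,900 litres + 18,410 litres + 48,460 litres + 32,570 litres + 70,200 litres + 17,960 litres + 19,690 litres + 56,960 litres + 59,550 litres + 51,710 litres + 63,660 litres = 504,070 litres.
504,070 litres ≤ 530,000 litres, so Category A applies.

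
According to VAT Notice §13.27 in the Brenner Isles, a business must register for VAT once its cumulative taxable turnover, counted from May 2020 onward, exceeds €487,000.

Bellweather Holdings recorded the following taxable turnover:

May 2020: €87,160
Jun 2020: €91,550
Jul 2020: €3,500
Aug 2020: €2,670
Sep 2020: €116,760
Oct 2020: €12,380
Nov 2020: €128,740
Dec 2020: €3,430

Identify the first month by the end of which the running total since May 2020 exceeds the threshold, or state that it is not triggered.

Not triggered

Through May 2020: €87,160
Through Jun 2020: €178,710
Through Jul 2020: €182,210
Through Aug 2020: €184,880
Through Sep 2020: €301,640
Through Oct 2020: €314,020
Through Nov 2020: €442,760
Through Dec 2020: €446,190
Final cumulative total €446,190 ≤ €487,000; the threshold is never exceeded.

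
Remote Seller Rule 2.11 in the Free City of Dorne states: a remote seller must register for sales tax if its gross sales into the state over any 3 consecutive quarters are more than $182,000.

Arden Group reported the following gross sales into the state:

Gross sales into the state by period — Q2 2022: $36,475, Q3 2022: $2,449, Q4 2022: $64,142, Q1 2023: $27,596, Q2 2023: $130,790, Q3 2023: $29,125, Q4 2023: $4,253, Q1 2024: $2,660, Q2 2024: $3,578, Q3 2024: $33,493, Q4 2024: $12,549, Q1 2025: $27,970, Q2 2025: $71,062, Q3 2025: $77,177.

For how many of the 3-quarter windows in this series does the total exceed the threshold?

2

Q2 2022–Q4 2022: $36,475 + $2,449 + $64,142 = $103,066 (under)
Q3 2022–Q1 2023: $2,449 + $64,142 + $27,596 = $94,187 (under)
Q4 2022–Q2 2023: $64,142 + $27,596 + $130,790 = $222,528 (over)
Q1 2023–Q3 2023: $27,596 + $130,790 + $29,125 = $187,511 (over)
Q2 2023–Q4 2023: $130,790 + $29,125 + $4,253 = $164,168 (under)
Q3 2023–Q1 2024: $29,125 + $4,253 + $2,660 = $36,038 (under)
Q4 2023–Q2 2024: $4,253 + $2,660 + $3,578 = $10,491 (under)
Q1 2024–Q3 2024: $2,660 + $3,578 + $33,493 = $39,731 (under)
Q2 2024–Q4 2024: $3,578 + $33,493 + $12,549 = $49,620 (under)
Q3 2024–Q1 2025: $33,493 + $12,549 + $27,970 = $74,012 (under)
Q4 2024–Q2 2025: $12,549 + $27,970 + $71,062 = $111,581 (under)
Q1 2025–Q3 2025: $27,970 + $71,062 + $77,177 = $176,209 (under)
2 windows exceed the threshold.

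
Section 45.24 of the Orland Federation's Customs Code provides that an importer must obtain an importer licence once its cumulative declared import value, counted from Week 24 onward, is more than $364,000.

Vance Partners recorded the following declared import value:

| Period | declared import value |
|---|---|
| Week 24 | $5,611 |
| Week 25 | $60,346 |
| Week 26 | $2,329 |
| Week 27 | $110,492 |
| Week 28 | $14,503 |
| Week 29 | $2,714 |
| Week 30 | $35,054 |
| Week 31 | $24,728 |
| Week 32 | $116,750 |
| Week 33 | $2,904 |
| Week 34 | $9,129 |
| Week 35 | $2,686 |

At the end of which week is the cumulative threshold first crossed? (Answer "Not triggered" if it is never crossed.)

Through Week 24: $5,611
Through Week 25: $65,957
Through Week 26: $68,286
Through Week 27: $178,778
Through Week 28: $193,281
Through Week 29: $195,995
Through Week 30: $231,049
Through Week 31: $255,777
Through Week 32: $372,527 ← exceeds threshold

Week 32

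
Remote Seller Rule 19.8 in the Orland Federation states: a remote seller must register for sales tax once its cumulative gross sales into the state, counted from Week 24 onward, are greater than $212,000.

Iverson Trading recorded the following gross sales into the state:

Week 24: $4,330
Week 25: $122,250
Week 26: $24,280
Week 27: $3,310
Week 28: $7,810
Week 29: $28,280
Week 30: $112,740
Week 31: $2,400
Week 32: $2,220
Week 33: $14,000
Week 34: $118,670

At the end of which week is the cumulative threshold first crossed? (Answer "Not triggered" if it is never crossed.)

Week 30

Through Week 24: $4,330
Through Week 25: $126,580
Through Week 26: $150,860
Through Week 27: $154,170
Through Week 28: $161,980
Through Week 29: $190,260
Through Week 30: $303,000 ← exceeds threshold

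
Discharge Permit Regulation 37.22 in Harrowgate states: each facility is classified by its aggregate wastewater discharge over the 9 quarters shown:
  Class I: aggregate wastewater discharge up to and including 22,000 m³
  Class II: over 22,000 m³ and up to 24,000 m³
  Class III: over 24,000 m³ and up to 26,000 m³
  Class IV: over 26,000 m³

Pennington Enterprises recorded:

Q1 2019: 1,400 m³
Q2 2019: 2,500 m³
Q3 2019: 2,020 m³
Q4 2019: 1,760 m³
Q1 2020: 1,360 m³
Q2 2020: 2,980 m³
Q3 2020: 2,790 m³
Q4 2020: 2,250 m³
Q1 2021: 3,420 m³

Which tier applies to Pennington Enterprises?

Aggregate wastewater discharge: 1,400 m³ + 2,500 m³ + 2,020 m³ + 1,760 m³ + 1,360 m³ + 2,980 m³ + 2,790 m³ + 2,250 m³ + 3,420 m³ = 20,480 m³.
20,480 m³ ≤ 22,000 m³, so Class I applies.

Class I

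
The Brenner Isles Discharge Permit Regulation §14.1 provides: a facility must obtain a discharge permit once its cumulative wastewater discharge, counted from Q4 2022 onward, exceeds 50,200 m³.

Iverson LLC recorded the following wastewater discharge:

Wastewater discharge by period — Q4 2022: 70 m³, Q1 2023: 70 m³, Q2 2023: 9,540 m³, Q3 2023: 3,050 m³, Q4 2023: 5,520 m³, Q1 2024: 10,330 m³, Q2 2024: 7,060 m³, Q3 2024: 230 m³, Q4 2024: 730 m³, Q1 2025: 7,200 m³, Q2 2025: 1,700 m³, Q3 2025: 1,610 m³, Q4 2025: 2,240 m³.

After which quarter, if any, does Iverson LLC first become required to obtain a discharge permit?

Through Q4 2022: 70 m³
Through Q1 2023: 140 m³
Through Q2 2023: 9,680 m³
Through Q3 2023: 12,730 m³
Through Q4 2023: 18,250 m³
Through Q1 2024: 28,580 m³
Through Q2 2024: 35,640 m³
Through Q3 2024: 35,870 m³
Through Q4 2024: 36,600 m³
Through Q1 2025: 43,800 m³
Through Q2 2025: 45,500 m³
Through Q3 2025: 47,110 m³
Through Q4 2025: 49,350 m³
Final cumulative total 49,350 m³ ≤ 50,200 m³; the threshold is never exceeded.

Not triggered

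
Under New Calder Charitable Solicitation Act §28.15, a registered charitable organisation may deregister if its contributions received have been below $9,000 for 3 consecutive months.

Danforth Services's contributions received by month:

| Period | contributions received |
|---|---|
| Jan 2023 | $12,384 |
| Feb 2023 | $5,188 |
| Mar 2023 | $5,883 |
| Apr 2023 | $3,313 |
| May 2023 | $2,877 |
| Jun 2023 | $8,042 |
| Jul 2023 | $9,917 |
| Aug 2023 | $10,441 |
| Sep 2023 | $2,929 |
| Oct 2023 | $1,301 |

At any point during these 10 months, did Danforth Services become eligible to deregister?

Months below $9,000: Feb 2023, Mar 2023, Apr 2023, May 2023, Jun 2023, Sep 2023, Oct 2023.
Longest run of consecutive months below the threshold: 5.
5 ≥ 3, so Danforth Services became eligible.

Yes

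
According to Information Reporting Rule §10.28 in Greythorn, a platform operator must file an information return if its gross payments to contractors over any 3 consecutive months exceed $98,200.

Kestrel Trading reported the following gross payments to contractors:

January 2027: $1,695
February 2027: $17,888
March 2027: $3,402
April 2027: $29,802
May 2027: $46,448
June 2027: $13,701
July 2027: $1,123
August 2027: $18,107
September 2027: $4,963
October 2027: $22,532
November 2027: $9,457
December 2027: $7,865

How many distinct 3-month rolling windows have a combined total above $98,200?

January 2027–March 2027: $1,695 + $17,888 + $3,402 = $22,985 (under)
February 2027–April 2027: $17,888 + $3,402 + $29,802 = $51,092 (under)
March 2027–May 2027: $3,402 + $29,802 + $46,448 = $79,652 (under)
April 2027–June 2027: $29,802 + $46,448 + $13,701 = $89,951 (under)
May 2027–July 2027: $46,448 + $13,701 + $1,123 = $61,272 (under)
June 2027–August 2027: $13,701 + $1,123 + $18,107 = $32,931 (under)
July 2027–September 2027: $1,123 + $18,107 + $4,963 = $24,193 (under)
August 2027–October 2027: $18,107 + $4,963 + $22,532 = $45,602 (under)
September 2027–November 2027: $4,963 + $22,532 + $9,457 = $36,952 (under)
October 2027–December 2027: $22,532 + $9,457 + $7,865 = $39,854 (under)
0 windows exceed the threshold.

0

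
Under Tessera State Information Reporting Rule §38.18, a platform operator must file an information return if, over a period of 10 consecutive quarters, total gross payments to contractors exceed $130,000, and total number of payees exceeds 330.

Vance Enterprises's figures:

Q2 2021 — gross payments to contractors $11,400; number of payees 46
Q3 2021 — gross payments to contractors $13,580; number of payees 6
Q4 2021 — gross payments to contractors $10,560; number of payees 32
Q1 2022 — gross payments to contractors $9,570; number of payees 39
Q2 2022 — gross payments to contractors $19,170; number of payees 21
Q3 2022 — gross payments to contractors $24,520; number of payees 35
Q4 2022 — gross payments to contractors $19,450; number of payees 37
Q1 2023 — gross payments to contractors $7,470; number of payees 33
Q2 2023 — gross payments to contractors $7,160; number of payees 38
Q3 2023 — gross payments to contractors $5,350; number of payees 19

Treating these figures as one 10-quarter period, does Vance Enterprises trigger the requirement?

Total gross payments to contractors: $11,400 + $13,580 + $10,560 + $9,570 + $19,170 + $24,520 + $19,450 + $7,470 + $7,160 + $5,350 = $128,230 (≤ $130,000).
Total number of payees: 46 + 6 + 32 + 39 + 21 + 35 + 37 + 33 + 38 + 19 = 306 (≤ 330).
The test is 'and': the rule requires both, and at least one is not exceeded.

No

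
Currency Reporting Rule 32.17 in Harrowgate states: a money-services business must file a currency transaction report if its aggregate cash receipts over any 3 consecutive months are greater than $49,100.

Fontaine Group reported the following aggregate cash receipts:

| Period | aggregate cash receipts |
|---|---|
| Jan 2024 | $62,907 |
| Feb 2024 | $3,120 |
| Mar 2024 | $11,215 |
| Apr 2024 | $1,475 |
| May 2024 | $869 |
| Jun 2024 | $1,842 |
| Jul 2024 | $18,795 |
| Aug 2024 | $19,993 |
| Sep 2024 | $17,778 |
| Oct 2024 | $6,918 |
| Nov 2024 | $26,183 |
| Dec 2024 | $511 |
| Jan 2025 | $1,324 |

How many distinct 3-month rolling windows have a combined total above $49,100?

3

Jan 2024–Mar 2024: $62,907 + $3,120 + $11,215 = $77,242 (over)
Feb 2024–Apr 2024: $3,120 + $11,215 + $1,475 = $15,810 (under)
Mar 2024–May 2024: $11,215 + $1,475 + $869 = $13,559 (under)
Apr 2024–Jun 2024: $1,475 + $869 + $1,842 = $4,186 (under)
May 2024–Jul 2024: $869 + $1,842 + $18,795 = $21,506 (under)
Jun 2024–Aug 2024: $1,842 + $18,795 + $19,993 = $40,630 (under)
Jul 2024–Sep 2024: $18,795 + $19,993 + $17,778 = $56,566 (over)
Aug 2024–Oct 2024: $19,993 + $17,778 + $6,918 = $44,689 (under)
Sep 2024–Nov 2024: $17,778 + $6,918 + $26,183 = $50,879 (over)
Oct 2024–Dec 2024: $6,918 + $26,183 + $511 = $33,612 (under)
Nov 2024–Jan 2025: $26,183 + $511 + $1,324 = $28,018 (under)
3 windows exceed the threshold.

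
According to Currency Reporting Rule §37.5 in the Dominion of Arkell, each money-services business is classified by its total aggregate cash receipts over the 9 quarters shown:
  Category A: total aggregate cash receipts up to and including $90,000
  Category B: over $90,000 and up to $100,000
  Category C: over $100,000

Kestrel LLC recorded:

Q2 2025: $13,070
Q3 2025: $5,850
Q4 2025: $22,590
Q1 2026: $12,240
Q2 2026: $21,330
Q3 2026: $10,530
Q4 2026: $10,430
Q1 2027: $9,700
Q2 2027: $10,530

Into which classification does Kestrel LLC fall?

Category C

Total aggregate cash receipts: $13,070 + $5,850 + $22,590 + $12,240 + $21,330 + $10,530 + $10,430 + $9,700 + $10,530 = $116,270.
$116,270 > $100,000, so Category C applies.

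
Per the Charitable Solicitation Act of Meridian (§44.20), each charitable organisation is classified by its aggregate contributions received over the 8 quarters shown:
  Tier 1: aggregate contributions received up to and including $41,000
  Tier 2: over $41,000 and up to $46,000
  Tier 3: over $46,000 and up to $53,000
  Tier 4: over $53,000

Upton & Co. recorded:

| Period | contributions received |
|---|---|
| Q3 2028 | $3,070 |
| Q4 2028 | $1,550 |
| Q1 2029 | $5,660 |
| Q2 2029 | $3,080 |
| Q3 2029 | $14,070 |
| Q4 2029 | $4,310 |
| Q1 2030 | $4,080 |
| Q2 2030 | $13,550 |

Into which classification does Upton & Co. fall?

Aggregate contributions received: $3,070 + $1,550 + $5,660 + $3,080 + $14,070 + $4,310 + $4,080 + $13,550 = $49,370.
$46,000 < $49,370 ≤ $53,000, so Tier 3 applies.

Tier 3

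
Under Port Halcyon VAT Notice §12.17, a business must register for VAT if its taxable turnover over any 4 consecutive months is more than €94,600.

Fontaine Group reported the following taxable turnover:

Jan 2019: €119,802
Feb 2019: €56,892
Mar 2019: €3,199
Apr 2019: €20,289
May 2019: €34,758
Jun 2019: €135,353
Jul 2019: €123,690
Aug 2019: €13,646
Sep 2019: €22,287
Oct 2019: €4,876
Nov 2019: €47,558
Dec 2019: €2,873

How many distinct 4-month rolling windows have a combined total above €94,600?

Jan 2019–Apr 2019: €119,802 + €56,892 + €3,199 + €20,289 = €200,182 (over)
Feb 2019–May 2019: €56,892 + €3,199 + €20,289 + €34,758 = €115,138 (over)
Mar 2019–Jun 2019: €3,199 + €20,289 + €34,758 + €135,353 = €193,599 (over)
Apr 2019–Jul 2019: €20,289 + €34,758 + €135,353 + €123,690 = €314,090 (over)
May 2019–Aug 2019: €34,758 + €135,353 + €123,690 + €13,646 = €307,447 (over)
Jun 2019–Sep 2019: €135,353 + €123,690 + €13,646 + €22,287 = €294,976 (over)
Jul 2019–Oct 2019: €123,690 + €13,646 + €22,287 + €4,876 = €164,499 (over)
Aug 2019–Nov 2019: €13,646 + €22,287 + €4,876 + €47,558 = €88,367 (under)
Sep 2019–Dec 2019: €22,287 + €4,876 + €47,558 + €2,873 = €77,594 (under)
7 windows exceed the threshold.

7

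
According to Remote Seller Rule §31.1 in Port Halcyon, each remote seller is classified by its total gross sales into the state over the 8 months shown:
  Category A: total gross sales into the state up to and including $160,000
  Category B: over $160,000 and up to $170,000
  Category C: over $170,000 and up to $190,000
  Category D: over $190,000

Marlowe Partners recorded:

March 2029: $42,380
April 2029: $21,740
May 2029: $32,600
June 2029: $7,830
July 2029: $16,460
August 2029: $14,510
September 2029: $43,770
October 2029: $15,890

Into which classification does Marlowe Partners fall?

Category D

Total gross sales into the state: $42,380 + $21,740 + $32,600 + $7,830 + $16,460 + $14,510 + $43,770 + $15,890 = $195,180.
$195,180 > $190,000, so Category D applies.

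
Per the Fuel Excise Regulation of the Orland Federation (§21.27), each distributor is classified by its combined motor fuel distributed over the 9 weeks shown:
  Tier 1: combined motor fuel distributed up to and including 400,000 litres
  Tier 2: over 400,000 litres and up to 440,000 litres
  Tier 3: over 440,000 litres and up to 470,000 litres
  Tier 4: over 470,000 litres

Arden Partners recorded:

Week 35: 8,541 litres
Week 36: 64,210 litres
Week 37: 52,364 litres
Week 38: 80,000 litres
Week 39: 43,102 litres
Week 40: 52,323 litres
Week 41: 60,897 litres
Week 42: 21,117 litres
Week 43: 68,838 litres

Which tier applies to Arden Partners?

Tier 3

Combined motor fuel distributed: 8,541 litres + 64,210 litres + 52,364 litres + 80,000 litres + 43,102 litres + 52,323 litres + 60,897 litres + 21,117 litres + 68,838 litres = 451,392 litres.
440,000 litres < 451,392 litres ≤ 470,000 litres, so Tier 3 applies.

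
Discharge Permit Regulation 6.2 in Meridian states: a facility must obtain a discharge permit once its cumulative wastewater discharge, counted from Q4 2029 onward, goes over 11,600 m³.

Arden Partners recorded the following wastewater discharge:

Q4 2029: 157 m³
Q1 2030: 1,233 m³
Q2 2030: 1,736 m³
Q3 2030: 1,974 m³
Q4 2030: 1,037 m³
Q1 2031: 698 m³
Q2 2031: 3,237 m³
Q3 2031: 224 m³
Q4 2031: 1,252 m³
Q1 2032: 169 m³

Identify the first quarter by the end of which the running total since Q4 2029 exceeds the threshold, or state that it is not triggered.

Through Q4 2029: 157 m³
Through Q1 2030: 1,390 m³
Through Q2 2030: 3,126 m³
Through Q3 2030: 5,100 m³
Through Q4 2030: 6,137 m³
Through Q1 2031: 6,835 m³
Through Q2 2031: 10,072 m³
Through Q3 2031: 10,296 m³
Through Q4 2031: 11,548 m³
Through Q1 2032: 11,717 m³ ← exceeds threshold

Q1 2032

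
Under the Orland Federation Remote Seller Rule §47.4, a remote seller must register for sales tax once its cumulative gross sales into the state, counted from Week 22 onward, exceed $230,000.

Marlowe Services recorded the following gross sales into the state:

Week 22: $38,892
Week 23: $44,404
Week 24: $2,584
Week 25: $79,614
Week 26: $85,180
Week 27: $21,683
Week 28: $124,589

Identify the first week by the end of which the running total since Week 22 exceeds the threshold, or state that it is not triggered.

Through Week 22: $38,892
Through Week 23: $83,296
Through Week 24: $85,880
Through Week 25: $165,494
Through Week 26: $250,674 ← exceeds threshold

Week 26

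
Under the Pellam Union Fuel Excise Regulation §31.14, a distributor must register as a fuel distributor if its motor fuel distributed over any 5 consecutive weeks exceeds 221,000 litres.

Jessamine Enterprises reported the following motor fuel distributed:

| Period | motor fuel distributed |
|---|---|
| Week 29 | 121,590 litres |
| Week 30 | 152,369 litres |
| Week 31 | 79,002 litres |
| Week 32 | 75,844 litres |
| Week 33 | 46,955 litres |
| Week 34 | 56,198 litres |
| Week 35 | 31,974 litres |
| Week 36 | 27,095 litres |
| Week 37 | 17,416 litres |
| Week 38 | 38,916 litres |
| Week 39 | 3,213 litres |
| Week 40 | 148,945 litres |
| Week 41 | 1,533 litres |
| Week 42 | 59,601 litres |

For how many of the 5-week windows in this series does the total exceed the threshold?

6

Week 29–Week 33: 121,590 litres + 152,369 litres + 79,002 litres + 75,844 litres + 46,955 litres = 475,760 litres (over)
Week 30–Week 34: 152,369 litres + 79,002 litres + 75,844 litres + 46,955 litres + 56,198 litres = 410,368 litres (over)
Week 31–Week 35: 79,002 litres + 75,844 litres + 46,955 litres + 56,198 litres + 31,974 litres = 289,973 litres (over)
Week 32–Week 36: 75,844 litres + 46,955 litres + 56,198 litres + 31,974 litres + 27,095 litres = 238,066 litres (over)
Week 33–Week 37: 46,955 litres + 56,198 litres + 31,974 litres + 27,095 litres + 17,416 litres = 179,638 litres (under)
Week 34–Week 38: 56,198 litres + 31,974 litres + 27,095 litres + 17,416 litres + 38,916 litres = 171,599 litres (under)
Week 35–Week 39: 31,974 litres + 27,095 litres + 17,416 litres + 38,916 litres + 3,213 litres = 118,614 litres (under)
Week 36–Week 40: 27,095 litres + 17,416 litres + 38,916 litres + 3,213 litres + 148,945 litres = 235,585 litres (over)
Week 37–Week 41: 17,416 litres + 38,916 litres + 3,213 litres + 148,945 litres + 1,533 litres = 210,023 litres (under)
Week 38–Week 42: 38,916 litres + 3,213 litres + 148,945 litres + 1,533 litres + 59,601 litres = 252,208 litres (over)
6 windows exceed the threshold.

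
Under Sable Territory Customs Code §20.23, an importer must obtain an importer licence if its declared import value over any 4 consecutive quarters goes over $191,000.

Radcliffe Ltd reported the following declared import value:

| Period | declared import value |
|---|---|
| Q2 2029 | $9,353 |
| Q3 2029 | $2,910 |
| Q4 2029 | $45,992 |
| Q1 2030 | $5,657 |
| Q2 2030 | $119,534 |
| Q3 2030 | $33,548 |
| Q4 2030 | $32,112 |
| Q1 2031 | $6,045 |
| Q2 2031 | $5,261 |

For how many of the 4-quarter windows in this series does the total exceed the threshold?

Q2 2029–Q1 2030: $9,353 + $2,910 + $45,992 + $5,657 = $63,912 (under)
Q3 2029–Q2 2030: $2,910 + $45,992 + $5,657 + $119,534 = $174,093 (under)
Q4 2029–Q3 2030: $45,992 + $5,657 + $119,534 + $33,548 = $204,731 (over)
Q1 2030–Q4 2030: $5,657 + $119,534 + $33,548 + $32,112 = $190,851 (under)
Q2 2030–Q1 2031: $119,534 + $33,548 + $32,112 + $6,045 = $191,239 (over)
Q3 2030–Q2 2031: $33,548 + $32,112 + $6,045 + $5,261 = $76,966 (under)
2 windows exceed the threshold.

2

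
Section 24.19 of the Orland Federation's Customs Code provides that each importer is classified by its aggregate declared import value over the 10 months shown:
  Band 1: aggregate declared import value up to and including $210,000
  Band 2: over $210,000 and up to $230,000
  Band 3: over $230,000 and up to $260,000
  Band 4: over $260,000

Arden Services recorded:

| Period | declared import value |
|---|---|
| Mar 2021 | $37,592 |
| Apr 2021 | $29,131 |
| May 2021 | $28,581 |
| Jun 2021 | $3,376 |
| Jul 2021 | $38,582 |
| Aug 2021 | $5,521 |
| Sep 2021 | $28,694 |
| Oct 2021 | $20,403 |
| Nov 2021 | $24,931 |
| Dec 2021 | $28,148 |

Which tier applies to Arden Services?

Band 3

Aggregate declared import value: $37,592 + $29,131 + $28,581 + $3,376 + $38,582 + $5,521 + $28,694 + $20,403 + $24,931 + $28,148 = $244,959.
$230,000 < $244,959 ≤ $260,000, so Band 3 applies.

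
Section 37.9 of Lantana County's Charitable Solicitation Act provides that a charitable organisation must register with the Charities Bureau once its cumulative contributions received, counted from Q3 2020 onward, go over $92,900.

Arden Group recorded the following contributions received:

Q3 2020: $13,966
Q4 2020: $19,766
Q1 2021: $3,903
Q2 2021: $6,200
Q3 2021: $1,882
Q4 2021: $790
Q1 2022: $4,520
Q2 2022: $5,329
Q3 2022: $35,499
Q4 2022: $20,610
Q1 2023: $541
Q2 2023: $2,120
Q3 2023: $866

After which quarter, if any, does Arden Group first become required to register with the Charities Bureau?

Q4 2022

Through Q3 2020: $13,966
Through Q4 2020: $33,732
Through Q1 2021: $37,635
Through Q2 2021: $43,835
Through Q3 2021: $45,717
Through Q4 2021: $46,507
Through Q1 2022: $51,027
Through Q2 2022: $56,356
Through Q3 2022: $91,855
Through Q4 2022: $112,465 ← exceeds threshold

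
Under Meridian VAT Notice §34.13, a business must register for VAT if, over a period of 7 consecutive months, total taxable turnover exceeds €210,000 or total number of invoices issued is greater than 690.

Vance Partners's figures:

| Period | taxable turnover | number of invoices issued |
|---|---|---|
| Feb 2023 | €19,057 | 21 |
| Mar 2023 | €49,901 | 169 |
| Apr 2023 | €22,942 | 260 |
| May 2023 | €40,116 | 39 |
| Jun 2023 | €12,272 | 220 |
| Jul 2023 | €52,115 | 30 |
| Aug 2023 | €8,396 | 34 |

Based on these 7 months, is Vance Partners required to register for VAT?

Yes

Total taxable turnover: €19,057 + €49,901 + €22,942 + €40,116 + €12,272 + €52,115 + €8,396 = €204,799 (≤ €210,000).
Total number of invoices issued: 21 + 169 + 260 + 39 + 220 + 30 + 34 = 773 (> 690).
The test is 'or': at least one threshold is exceeded.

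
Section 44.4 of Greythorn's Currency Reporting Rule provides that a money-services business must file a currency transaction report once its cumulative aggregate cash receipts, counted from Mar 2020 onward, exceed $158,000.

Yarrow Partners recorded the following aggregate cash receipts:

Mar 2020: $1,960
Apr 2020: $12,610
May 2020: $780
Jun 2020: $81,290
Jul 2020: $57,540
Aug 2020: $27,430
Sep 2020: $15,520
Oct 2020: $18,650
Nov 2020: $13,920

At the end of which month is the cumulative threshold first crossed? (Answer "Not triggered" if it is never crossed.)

Through Mar 2020: $1,960
Through Apr 2020: $14,570
Through May 2020: $15,350
Through Jun 2020: $96,640
Through Jul 2020: $154,180
Through Aug 2020: $181,610 ← exceeds threshold

Aug 2020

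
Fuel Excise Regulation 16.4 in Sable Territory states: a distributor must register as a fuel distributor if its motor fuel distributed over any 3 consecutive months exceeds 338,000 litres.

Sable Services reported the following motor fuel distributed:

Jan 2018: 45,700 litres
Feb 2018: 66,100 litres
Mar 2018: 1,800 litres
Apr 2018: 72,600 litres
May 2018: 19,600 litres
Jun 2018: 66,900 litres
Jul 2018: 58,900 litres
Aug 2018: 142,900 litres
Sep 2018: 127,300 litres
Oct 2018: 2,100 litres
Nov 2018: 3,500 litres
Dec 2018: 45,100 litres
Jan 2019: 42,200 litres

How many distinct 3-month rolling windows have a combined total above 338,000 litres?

Jan 2018–Mar 2018: 45,700 litres + 66,100 litres + 1,800 litres = 113,600 litres (under)
Feb 2018–Apr 2018: 66,100 litres + 1,800 litres + 72,600 litres = 140,500 litres (under)
Mar 2018–May 2018: 1,800 litres + 72,600 litres + 19,600 litres = 94,000 litres (under)
Apr 2018–Jun 2018: 72,600 litres + 19,600 litres + 66,900 litres = 159,100 litres (under)
May 2018–Jul 2018: 19,600 litres + 66,900 litres + 58,900 litres = 145,400 litres (under)
Jun 2018–Aug 2018: 66,900 litres + 58,900 litres + 142,900 litres = 268,700 litres (under)
Jul 2018–Sep 2018: 58,900 litres + 142,900 litres + 127,300 litres = 329,100 litres (under)
Aug 2018–Oct 2018: 142,900 litres + 127,300 litres + 2,100 litres = 272,300 litres (under)
Sep 2018–Nov 2018: 127,300 litres + 2,100 litres + 3,500 litres = 132,900 litres (under)
Oct 2018–Dec 2018: 2,100 litres + 3,500 litres + 45,100 litres = 50,700 litres (under)
Nov 2018–Jan 2019: 3,500 litres + 45,100 litres + 42,200 litres = 90,800 litres (under)
0 windows exceed the threshold.

0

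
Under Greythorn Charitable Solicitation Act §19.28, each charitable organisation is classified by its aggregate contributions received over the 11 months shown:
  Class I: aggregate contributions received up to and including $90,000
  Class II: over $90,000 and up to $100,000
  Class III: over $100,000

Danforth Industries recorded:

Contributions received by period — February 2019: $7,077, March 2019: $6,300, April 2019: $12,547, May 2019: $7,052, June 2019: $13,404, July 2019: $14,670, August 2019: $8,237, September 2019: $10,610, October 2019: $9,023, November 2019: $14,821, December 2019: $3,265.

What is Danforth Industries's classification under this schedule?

Aggregate contributions received: $7,077 + $6,300 + $12,547 + $7,052 + $13,404 + $14,670 + $8,237 + $10,610 + $9,023 + $14,821 + $3,265 = $107,006.
$107,006 > $100,000, so Class III applies.

Class III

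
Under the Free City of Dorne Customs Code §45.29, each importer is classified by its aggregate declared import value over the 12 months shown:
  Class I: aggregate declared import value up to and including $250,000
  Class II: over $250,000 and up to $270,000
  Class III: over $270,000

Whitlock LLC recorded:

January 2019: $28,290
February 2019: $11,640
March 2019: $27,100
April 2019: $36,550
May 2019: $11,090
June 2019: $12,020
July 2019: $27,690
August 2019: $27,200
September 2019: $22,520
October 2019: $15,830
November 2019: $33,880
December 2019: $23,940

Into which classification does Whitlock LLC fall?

Aggregate declared import value: $28,290 + $11,640 + $27,100 + $36,550 + $11,090 + $12,020 + $27,690 + $27,200 + $22,520 + $15,830 + $33,880 + $23,940 = $277,750.
$277,750 > $270,000, so Class III applies.

Class III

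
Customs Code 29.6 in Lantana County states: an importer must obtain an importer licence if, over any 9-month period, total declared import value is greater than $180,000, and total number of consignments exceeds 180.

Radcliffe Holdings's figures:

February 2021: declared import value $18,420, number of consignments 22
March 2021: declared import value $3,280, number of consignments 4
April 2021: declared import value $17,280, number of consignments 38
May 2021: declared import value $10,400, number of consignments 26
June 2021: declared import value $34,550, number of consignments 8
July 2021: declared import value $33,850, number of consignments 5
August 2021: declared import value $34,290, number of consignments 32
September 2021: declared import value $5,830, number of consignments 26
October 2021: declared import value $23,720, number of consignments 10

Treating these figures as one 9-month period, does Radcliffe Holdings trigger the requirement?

Total declared import value: $18,420 + $3,280 + $17,280 + $10,400 + $34,550 + $33,850 + $34,290 + $5,830 + $23,720 = $181,620 (> $180,000).
Total number of consignments: 22 + 4 + 38 + 26 + 8 + 5 + 32 + 26 + 10 = 171 (≤ 180).
The test is 'and': the rule requires both, and at least one is not exceeded.

No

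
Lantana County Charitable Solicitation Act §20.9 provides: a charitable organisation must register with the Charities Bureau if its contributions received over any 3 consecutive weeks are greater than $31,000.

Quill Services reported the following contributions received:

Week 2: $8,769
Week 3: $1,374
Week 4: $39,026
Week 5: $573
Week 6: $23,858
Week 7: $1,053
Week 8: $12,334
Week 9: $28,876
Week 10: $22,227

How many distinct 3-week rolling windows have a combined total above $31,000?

6

Week 2–Week 4: $8,769 + $1,374 + $39,026 = $49,169 (over)
Week 3–Week 5: $1,374 + $39,026 + $573 = $40,973 (over)
Week 4–Week 6: $39,026 + $573 + $23,858 = $63,457 (over)
Week 5–Week 7: $573 + $23,858 + $1,053 = $25,484 (under)
Week 6–Week 8: $23,858 + $1,053 + $12,334 = $37,245 (over)
Week 7–Week 9: $1,053 + $12,334 + $28,876 = $42,263 (over)
Week 8–Week 10: $12,334 + $28,876 + $22,227 = $63,437 (over)
6 windows exceed the threshold.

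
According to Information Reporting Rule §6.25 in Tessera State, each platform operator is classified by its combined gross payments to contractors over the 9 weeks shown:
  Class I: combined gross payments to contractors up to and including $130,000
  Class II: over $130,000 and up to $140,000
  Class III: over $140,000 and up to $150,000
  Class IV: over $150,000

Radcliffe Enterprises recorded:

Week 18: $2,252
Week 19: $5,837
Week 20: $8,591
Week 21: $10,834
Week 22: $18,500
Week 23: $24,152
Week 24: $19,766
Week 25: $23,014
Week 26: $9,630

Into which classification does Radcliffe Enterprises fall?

Class I

Combined gross payments to contractors: $2,252 + $5,837 + $8,591 + $10,834 + $18,500 + $24,152 + $19,766 + $23,014 + $9,630 = $122,576.
$122,576 ≤ $130,000, so Class I applies.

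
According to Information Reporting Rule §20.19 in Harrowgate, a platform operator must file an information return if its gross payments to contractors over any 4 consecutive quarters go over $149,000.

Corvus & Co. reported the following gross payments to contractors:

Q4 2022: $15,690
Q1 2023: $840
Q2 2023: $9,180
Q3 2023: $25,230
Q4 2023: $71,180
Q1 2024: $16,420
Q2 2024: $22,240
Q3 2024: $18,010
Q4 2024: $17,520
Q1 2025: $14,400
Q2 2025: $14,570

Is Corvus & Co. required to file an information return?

Q4 2022–Q3 2023: $15,690 + $840 + $9,180 + $25,230 = $50,940 (under)
Q1 2023–Q4 2023: $840 + $9,180 + $25,230 + $71,180 = $106,430 (under)
Q2 2023–Q1 2024: $9,180 + $25,230 + $71,180 + $16,420 = $122,010 (under)
Q3 2023–Q2 2024: $25,230 + $71,180 + $16,420 + $22,240 = $135,070 (under)
Q4 2023–Q3 2024: $71,180 + $16,420 + $22,240 + $18,010 = $127,850 (under)
Q1 2024–Q4 2024: $16,420 + $22,240 + $18,010 + $17,520 = $74,190 (under)
Q2 2024–Q1 2025: $22,240 + $18,010 + $17,520 + $14,400 = $72,170 (under)
Q3 2024–Q2 2025: $18,010 + $17,520 + $14,400 + $14,570 = $64,500 (under)
No window exceeds $149,000.

No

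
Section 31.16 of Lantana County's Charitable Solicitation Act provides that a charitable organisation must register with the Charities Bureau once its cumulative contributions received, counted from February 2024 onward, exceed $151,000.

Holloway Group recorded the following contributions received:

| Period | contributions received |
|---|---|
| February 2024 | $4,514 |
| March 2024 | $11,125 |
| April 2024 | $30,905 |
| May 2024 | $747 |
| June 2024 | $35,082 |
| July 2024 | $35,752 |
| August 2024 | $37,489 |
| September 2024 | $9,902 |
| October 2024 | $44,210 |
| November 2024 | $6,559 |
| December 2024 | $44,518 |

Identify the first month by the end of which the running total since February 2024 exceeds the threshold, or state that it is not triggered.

Through February 2024: $4,514
Through March 2024: $15,639
Through April 2024: $46,544
Through May 2024: $47,291
Through June 2024: $82,373
Through July 2024: $118,125
Through August 2024: $155,614 ← exceeds threshold

August 2024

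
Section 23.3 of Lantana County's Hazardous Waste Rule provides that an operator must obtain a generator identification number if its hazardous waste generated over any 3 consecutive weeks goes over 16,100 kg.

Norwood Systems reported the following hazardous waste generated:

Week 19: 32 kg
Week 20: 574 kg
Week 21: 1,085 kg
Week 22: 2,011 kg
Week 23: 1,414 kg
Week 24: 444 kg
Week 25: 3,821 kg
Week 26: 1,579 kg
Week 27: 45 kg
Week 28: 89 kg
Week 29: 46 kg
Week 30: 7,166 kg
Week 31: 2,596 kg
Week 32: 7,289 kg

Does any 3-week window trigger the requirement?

Yes

Week 19–Week 21: 32 kg + 574 kg + 1,085 kg = 1,691 kg (under)
Week 20–Week 22: 574 kg + 1,085 kg + 2,011 kg = 3,670 kg (under)
Week 21–Week 23: 1,085 kg + 2,011 kg + 1,414 kg = 4,510 kg (under)
Week 22–Week 24: 2,011 kg + 1,414 kg + 444 kg = 3,869 kg (under)
Week 23–Week 25: 1,414 kg + 444 kg + 3,821 kg = 5,679 kg (under)
Week 24–Week 26: 444 kg + 3,821 kg + 1,579 kg = 5,844 kg (under)
Week 25–Week 27: 3,821 kg + 1,579 kg + 45 kg = 5,445 kg (under)
Week 26–Week 28: 1,579 kg + 45 kg + 89 kg = 1,713 kg (under)
Week 27–Week 29: 45 kg + 89 kg + 46 kg = 180 kg (under)
Week 28–Week 30: 89 kg + 46 kg + 7,166 kg = 7,301 kg (under)
Week 29–Week 31: 46 kg + 7,166 kg + 2,596 kg = 9,808 kg (under)
Week 30–Week 32: 7,166 kg + 2,596 kg + 7,289 kg = 17,051 kg (over)
At least one window exceeds 16,100 kg.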